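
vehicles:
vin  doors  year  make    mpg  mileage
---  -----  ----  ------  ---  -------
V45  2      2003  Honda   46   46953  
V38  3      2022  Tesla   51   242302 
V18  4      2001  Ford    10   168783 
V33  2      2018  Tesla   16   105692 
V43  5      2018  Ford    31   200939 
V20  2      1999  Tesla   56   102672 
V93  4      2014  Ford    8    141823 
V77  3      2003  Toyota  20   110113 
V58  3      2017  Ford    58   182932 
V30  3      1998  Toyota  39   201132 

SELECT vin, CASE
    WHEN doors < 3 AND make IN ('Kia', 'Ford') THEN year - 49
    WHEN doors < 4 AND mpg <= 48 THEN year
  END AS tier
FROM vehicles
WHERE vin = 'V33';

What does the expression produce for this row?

2018

vin = V33: doors=2, year=2018, make=Tesla, mpg=16, mileage=105692.
doors < 3 AND make IN ('Kia', 'Ford') → false
doors < 4 AND mpg <= 48 → true → 2018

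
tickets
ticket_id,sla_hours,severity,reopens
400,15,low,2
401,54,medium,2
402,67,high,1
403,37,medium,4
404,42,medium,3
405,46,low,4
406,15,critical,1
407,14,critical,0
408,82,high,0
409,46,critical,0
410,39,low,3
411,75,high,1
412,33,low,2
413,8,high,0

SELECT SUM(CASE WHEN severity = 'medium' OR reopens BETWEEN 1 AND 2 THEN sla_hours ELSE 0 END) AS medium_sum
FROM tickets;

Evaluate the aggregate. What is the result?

ticket_id=400: ✓ → 15
ticket_id=401: ✓ → 54
ticket_id=402: ✓ → 67
ticket_id=403: ✓ → 37
ticket_id=404: ✓ → 42
ticket_id=405: ✗
ticket_id=406: ✓ → 15
ticket_id=407: ✗
ticket_id=408: ✗
ticket_id=409: ✗
ticket_id=410: ✗
ticket_id=411: ✓ → 75
ticket_id=412: ✓ → 33
ticket_id=413: ✗
medium_sum = 15 + 54 + 67 + 37 + 42 + 15 + 75 + 33 = 338

338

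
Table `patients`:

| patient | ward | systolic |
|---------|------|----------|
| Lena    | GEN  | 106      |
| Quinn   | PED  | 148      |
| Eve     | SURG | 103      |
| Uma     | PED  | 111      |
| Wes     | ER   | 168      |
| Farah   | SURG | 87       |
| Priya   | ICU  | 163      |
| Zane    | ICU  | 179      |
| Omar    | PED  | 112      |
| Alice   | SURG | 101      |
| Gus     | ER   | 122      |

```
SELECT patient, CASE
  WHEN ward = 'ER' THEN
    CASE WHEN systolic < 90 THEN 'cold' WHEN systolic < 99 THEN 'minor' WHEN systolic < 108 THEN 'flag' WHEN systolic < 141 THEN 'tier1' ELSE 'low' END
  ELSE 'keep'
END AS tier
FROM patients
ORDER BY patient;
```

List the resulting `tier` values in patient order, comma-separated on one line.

patient=Alice: ward='SURG' → outer ELSE → keep
patient=Eve: ward='SURG' → outer ELSE → keep
patient=Farah: ward='SURG' → outer ELSE → keep
patient=Gus: ward='ER' → inner[systolic < 141] → tier1
patient=Lena: ward='GEN' → outer ELSE → keep
patient=Omar: ward='PED' → outer ELSE → keep
patient=Priya: ward='ICU' → outer ELSE → keep
patient=Quinn: ward='PED' → outer ELSE → keep
patient=Uma: ward='PED' → outer ELSE → keep
patient=Wes: ward='ER' → inner[ELSE] → low
patient=Zane: ward='ICU' → outer ELSE → keep

keep, keep, keep, tier1, keep, keep, keep, keep, keep, low, keep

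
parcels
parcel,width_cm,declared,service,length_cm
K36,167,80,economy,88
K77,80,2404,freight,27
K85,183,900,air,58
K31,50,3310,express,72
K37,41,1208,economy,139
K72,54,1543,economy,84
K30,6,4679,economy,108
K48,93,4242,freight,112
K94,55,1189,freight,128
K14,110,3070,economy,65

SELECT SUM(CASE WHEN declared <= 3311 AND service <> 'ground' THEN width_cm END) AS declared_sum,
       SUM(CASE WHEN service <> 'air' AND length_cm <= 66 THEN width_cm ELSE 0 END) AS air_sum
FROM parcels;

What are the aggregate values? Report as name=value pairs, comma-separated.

[declared_sum: declared <= 3311 AND service <> 'ground']
parcel=K36: ✓ → 167
parcel=K77: ✓ → 80
parcel=K85: ✓ → 183
parcel=K31: ✓ → 50
parcel=K37: ✓ → 41
parcel=K72: ✓ → 54
parcel=K30: ✗
parcel=K48: ✗
parcel=K94: ✓ → 55
parcel=K14: ✓ → 110
declared_sum = 167 + 80 + 183 + 50 + 41 + 54 + 55 + 110 = 740
—
[air_sum: service <> 'air' AND length_cm <= 66]
parcel=K36: ✗
parcel=K77: ✓ → 80
parcel=K85: ✗
parcel=K31: ✗
parcel=K37: ✗
parcel=K72: ✗
parcel=K30: ✗
parcel=K48: ✗
parcel=K94: ✗
parcel=K14: ✓ → 110
air_sum = 80 + 110 = 190

declared_sum=740, air_sum=190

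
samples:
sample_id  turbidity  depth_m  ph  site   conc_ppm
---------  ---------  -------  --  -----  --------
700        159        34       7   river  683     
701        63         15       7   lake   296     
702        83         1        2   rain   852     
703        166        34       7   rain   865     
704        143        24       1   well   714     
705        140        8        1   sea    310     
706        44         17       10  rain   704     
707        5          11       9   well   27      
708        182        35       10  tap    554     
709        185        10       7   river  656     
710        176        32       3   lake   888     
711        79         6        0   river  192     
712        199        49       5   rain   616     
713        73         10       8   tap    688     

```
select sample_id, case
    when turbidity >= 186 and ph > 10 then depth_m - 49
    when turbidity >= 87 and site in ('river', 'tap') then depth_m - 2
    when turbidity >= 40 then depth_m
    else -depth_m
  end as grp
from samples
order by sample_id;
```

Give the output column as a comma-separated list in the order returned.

sample_id=700: turbidity >= 87 and site in ('river', 'tap') → 32
sample_id=701: turbidity >= 40 → 15
sample_id=702: turbidity >= 40 → 1
sample_id=703: turbidity >= 40 → 34
sample_id=704: turbidity >= 40 → 24
sample_id=705: turbidity >= 40 → 8
sample_id=706: turbidity >= 40 → 17
sample_id=707: ELSE → -11
sample_id=708: turbidity >= 87 and site in ('river', 'tap') → 33
sample_id=709: turbidity >= 87 and site in ('river', 'tap') → 8
sample_id=710: turbidity >= 40 → 32
sample_id=711: turbidity >= 40 → 6
sample_id=712: turbidity >= 40 → 49
sample_id=713: turbidity >= 40 → 10

32, 15, 1, 34, 24, 8, 17, -11, 33, 8, 32, 6, 49, 10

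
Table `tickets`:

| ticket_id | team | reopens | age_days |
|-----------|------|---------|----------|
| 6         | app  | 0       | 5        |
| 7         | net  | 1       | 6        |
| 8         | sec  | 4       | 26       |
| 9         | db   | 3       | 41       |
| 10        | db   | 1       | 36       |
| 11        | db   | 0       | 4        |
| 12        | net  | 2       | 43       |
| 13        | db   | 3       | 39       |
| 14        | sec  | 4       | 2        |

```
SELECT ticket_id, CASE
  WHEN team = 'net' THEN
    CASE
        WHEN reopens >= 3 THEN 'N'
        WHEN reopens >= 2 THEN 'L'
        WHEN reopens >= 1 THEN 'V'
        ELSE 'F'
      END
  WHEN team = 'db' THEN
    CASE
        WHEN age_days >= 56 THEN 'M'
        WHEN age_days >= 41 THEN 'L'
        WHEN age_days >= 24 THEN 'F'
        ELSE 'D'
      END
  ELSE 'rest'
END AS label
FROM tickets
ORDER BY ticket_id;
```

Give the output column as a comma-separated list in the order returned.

rest, V, rest, L, F, D, L, F, rest

ticket_id=6: team='app' → outer ELSE → rest
ticket_id=7: team='net' → inner[reopens >= 1] → V
ticket_id=8: team='sec' → outer ELSE → rest
ticket_id=9: team='db' → inner[age_days >= 41] → L
ticket_id=10: team='db' → inner[age_days >= 24] → F
ticket_id=11: team='db' → inner[ELSE] → D
ticket_id=12: team='net' → inner[reopens >= 2] → L
ticket_id=13: team='db' → inner[age_days >= 24] → F
ticket_id=14: team='sec' → outer ELSE → rest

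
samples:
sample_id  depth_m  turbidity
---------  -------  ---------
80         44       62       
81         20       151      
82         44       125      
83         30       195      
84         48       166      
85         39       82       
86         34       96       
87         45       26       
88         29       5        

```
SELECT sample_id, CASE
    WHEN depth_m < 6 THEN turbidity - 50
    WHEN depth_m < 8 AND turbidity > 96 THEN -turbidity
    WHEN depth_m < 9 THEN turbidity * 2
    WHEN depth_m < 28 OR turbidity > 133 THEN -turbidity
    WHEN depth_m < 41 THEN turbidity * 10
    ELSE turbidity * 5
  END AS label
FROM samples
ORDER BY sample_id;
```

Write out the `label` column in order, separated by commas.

310, -151, 625, -195, -166, 820, 960, 130, 50

sample_id=80: ELSE → 310
sample_id=81: depth_m < 28 OR turbidity > 133 → -151
sample_id=82: ELSE → 625
sample_id=83: depth_m < 28 OR turbidity > 133 → -195
sample_id=84: depth_m < 28 OR turbidity > 133 → -166
sample_id=85: depth_m < 41 → 820
sample_id=86: depth_m < 41 → 960
sample_id=87: ELSE → 130
sample_id=88: depth_m < 41 → 50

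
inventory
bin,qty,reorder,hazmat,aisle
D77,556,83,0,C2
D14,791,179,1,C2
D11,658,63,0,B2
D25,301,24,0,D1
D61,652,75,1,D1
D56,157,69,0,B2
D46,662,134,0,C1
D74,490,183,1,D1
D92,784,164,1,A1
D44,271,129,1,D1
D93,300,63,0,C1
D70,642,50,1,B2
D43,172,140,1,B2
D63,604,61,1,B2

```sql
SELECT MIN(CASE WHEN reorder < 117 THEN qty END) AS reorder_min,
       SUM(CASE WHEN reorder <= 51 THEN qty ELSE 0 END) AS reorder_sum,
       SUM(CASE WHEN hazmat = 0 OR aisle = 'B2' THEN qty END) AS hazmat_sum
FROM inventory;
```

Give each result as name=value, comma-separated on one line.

[reorder_min: reorder < 117]
bin=D77: ✓ → 556
bin=D14: ✗
bin=D11: ✓ → 658
bin=D25: ✓ → 301
bin=D61: ✓ → 652
bin=D56: ✓ → 157
bin=D46: ✗
bin=D74: ✗
bin=D92: ✗
bin=D44: ✗
bin=D93: ✓ → 300
bin=D70: ✓ → 642
bin=D43: ✗
bin=D63: ✓ → 604
reorder_min = MIN(556, 658, 301, 652, 157, 300, 642, 604) = 157
—
[reorder_sum: reorder <= 51]
bin=D77: ✗
bin=D14: ✗
bin=D11: ✗
bin=D25: ✓ → 301
bin=D61: ✗
bin=D56: ✗
bin=D46: ✗
bin=D74: ✗
bin=D92: ✗
bin=D44: ✗
bin=D93: ✗
bin=D70: ✓ → 642
bin=D43: ✗
bin=D63: ✗
reorder_sum = 301 + 642 = 943
—
[hazmat_sum: hazmat = 0 OR aisle = 'B2']
bin=D77: ✓ → 556
bin=D14: ✗
bin=D11: ✓ → 658
bin=D25: ✓ → 301
bin=D61: ✗
bin=D56: ✓ → 157
bin=D46: ✓ → 662
bin=D74: ✗
bin=D92: ✗
bin=D44: ✗
bin=D93: ✓ → 300
bin=D70: ✓ → 642
bin=D43: ✓ → 172
bin=D63: ✓ → 604
hazmat_sum = 556 + 658 + 301 + 157 + 662 + 300 + 642 + 172 + 604 = 4052

reorder_min=157, reorder_sum=943, hazmat_sum=4052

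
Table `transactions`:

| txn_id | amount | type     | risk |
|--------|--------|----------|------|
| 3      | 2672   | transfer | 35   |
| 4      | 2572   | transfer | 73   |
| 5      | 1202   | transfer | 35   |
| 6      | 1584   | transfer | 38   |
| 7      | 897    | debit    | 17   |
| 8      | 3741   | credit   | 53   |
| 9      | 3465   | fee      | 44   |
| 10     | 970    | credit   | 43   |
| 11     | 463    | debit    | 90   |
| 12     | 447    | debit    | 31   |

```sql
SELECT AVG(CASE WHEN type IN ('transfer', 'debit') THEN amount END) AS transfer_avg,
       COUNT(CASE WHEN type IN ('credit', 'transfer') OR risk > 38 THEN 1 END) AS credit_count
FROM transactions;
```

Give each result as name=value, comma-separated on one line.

[transfer_avg: type IN ('transfer', 'debit')]
txn_id=3: ✓ → 2672
txn_id=4: ✓ → 2572
txn_id=5: ✓ → 1202
txn_id=6: ✓ → 1584
txn_id=7: ✓ → 897
txn_id=8: ✗
txn_id=9: ✗
txn_id=10: ✗
txn_id=11: ✓ → 463
txn_id=12: ✓ → 447
transfer_avg = (2672 + 2572 + 1202 + 1584 + 897 + 463 + 447) / 7 = 1405.2857142857
—
[credit_count: type IN ('credit', 'transfer') OR risk > 38]
txn_id=3: ✓ → 1
txn_id=4: ✓ → 1
txn_id=5: ✓ → 1
txn_id=6: ✓ → 1
txn_id=7: ✗
txn_id=8: ✓ → 1
txn_id=9: ✓ → 1
txn_id=10: ✓ → 1
txn_id=11: ✓ → 1
txn_id=12: ✗
credit_count = COUNT(1, 1, 1, 1, 1, 1, 1, 1) = 8

transfer_avg=1405.2857142857, credit_count=8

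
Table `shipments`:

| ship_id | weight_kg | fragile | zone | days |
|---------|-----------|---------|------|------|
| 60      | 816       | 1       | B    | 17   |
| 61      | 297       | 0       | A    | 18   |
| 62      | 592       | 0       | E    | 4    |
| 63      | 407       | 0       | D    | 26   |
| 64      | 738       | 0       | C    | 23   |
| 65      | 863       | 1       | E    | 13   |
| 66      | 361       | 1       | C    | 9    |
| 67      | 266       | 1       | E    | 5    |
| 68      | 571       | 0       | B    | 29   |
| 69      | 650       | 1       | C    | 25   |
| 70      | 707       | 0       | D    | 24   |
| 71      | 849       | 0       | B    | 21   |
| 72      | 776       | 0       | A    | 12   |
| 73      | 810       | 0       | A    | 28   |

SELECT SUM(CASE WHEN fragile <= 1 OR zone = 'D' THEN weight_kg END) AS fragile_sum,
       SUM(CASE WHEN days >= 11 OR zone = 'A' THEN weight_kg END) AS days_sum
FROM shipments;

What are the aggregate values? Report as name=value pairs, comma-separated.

fragile_sum=8703, days_sum=7484

[fragile_sum: fragile <= 1 OR zone = 'D']
ship_id=60: ✓ → 816
ship_id=61: ✓ → 297
ship_id=62: ✓ → 592
ship_id=63: ✓ → 407
ship_id=64: ✓ → 738
ship_id=65: ✓ → 863
ship_id=66: ✓ → 361
ship_id=67: ✓ → 266
ship_id=68: ✓ → 571
ship_id=69: ✓ → 650
ship_id=70: ✓ → 707
ship_id=71: ✓ → 849
ship_id=72: ✓ → 776
ship_id=73: ✓ → 810
fragile_sum = 816 + 297 + 592 + 407 + 738 + 863 + 361 + 266 + 571 + 650 + 707 + 849 + 776 + 810 = 8703
—
[days_sum: days >= 11 OR zone = 'A']
ship_id=60: ✓ → 816
ship_id=61: ✓ → 297
ship_id=62: ✗
ship_id=63: ✓ → 407
ship_id=64: ✓ → 738
ship_id=65: ✓ → 863
ship_id=66: ✗
ship_id=67: ✗
ship_id=68: ✓ → 571
ship_id=69: ✓ → 650
ship_id=70: ✓ → 707
ship_id=71: ✓ → 849
ship_id=72: ✓ → 776
ship_id=73: ✓ → 810
days_sum = 816 + 297 + 407 + 738 + 863 + 571 + 650 + 707 + 849 + 776 + 810 = 7484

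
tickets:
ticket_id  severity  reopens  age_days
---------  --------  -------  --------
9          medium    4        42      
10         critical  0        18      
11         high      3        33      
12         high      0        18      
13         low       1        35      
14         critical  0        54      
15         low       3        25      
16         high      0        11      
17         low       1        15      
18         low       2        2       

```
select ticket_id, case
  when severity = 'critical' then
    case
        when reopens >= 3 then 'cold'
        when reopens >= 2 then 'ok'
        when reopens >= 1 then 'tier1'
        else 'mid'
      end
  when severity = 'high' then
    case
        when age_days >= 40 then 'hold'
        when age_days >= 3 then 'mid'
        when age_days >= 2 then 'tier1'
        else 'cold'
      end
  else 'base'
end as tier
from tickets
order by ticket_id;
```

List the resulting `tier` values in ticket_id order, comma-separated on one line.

ticket_id=9: severity='medium' → outer ELSE → base
ticket_id=10: severity='critical' → inner[ELSE] → mid
ticket_id=11: severity='high' → inner[age_days >= 3] → mid
ticket_id=12: severity='high' → inner[age_days >= 3] → mid
ticket_id=13: severity='low' → outer ELSE → base
ticket_id=14: severity='critical' → inner[ELSE] → mid
ticket_id=15: severity='low' → outer ELSE → base
ticket_id=16: severity='high' → inner[age_days >= 3] → mid
ticket_id=17: severity='low' → outer ELSE → base
ticket_id=18: severity='low' → outer ELSE → base

base, mid, mid, mid, base, mid, base, mid, base, base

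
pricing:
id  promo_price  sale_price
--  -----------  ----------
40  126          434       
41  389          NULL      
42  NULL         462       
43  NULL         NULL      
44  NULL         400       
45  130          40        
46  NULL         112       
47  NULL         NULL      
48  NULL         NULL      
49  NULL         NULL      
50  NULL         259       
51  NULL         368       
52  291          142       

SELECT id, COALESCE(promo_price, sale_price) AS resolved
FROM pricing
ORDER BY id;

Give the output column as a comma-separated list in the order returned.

126, 389, 462, NULL, 400, 130, 112, NULL, NULL, NULL, 259, 368, 291

id=40: promo_price=126 → 126
id=41: promo_price=389 → 389
id=42: promo_price=NULL, sale_price=462 → 462
id=43: promo_price=NULL, sale_price=NULL (all NULL) → NULL
id=44: promo_price=NULL, sale_price=400 → 400
id=45: promo_price=130 → 130
id=46: promo_price=NULL, sale_price=112 → 112
id=47: promo_price=NULL, sale_price=NULL (all NULL) → NULL
id=48: promo_price=NULL, sale_price=NULL (all NULL) → NULL
id=49: promo_price=NULL, sale_price=NULL (all NULL) → NULL
id=50: promo_price=NULL, sale_price=259 → 259
id=51: promo_price=NULL, sale_price=368 → 368
id=52: promo_price=291 → 291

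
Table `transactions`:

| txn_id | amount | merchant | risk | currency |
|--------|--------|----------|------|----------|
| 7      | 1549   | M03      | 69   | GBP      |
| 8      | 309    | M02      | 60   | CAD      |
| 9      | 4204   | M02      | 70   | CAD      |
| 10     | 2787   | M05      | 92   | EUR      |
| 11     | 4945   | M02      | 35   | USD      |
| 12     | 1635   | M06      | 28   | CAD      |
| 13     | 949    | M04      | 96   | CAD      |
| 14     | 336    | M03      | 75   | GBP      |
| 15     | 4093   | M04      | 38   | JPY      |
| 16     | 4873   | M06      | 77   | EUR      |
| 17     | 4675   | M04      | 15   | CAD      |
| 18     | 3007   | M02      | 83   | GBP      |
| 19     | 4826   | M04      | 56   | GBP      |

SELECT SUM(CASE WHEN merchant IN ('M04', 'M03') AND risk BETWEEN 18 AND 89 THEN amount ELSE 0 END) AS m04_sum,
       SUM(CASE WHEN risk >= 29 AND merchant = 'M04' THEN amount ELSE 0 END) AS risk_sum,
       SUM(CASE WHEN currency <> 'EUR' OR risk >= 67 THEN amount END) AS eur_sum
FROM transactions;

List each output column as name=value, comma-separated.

[m04_sum: merchant IN ('M04', 'M03') AND risk BETWEEN 18 AND 89]
txn_id=7: ✓ → 1549
txn_id=8: ✗
txn_id=9: ✗
txn_id=10: ✗
txn_id=11: ✗
txn_id=12: ✗
txn_id=13: ✗
txn_id=14: ✓ → 336
txn_id=15: ✓ → 4093
txn_id=16: ✗
txn_id=17: ✗
txn_id=18: ✗
txn_id=19: ✓ → 4826
m04_sum = 1549 + 336 + 4093 + 4826 = 10804
—
[risk_sum: risk >= 29 AND merchant = 'M04']
txn_id=7: ✗
txn_id=8: ✗
txn_id=9: ✗
txn_id=10: ✗
txn_id=11: ✗
txn_id=12: ✗
txn_id=13: ✓ → 949
txn_id=14: ✗
txn_id=15: ✓ → 4093
txn_id=16: ✗
txn_id=17: ✗
txn_id=18: ✗
txn_id=19: ✓ → 4826
risk_sum = 949 + 4093 + 4826 = 9868
—
[eur_sum: currency <> 'EUR' OR risk >= 67]
txn_id=7: ✓ → 1549
txn_id=8: ✓ → 309
txn_id=9: ✓ → 4204
txn_id=10: ✓ → 2787
txn_id=11: ✓ → 4945
txn_id=12: ✓ → 1635
txn_id=13: ✓ → 949
txn_id=14: ✓ → 336
txn_id=15: ✓ → 4093
txn_id=16: ✓ → 4873
txn_id=17: ✓ → 4675
txn_id=18: ✓ → 3007
txn_id=19: ✓ → 4826
eur_sum = 1549 + 309 + 4204 + 2787 + 4945 + 1635 + 949 + 336 + 4093 + 4873 + 4675 + 3007 + 4826 = 38188

m04_sum=10804, risk_sum=9868, eur_sum=38188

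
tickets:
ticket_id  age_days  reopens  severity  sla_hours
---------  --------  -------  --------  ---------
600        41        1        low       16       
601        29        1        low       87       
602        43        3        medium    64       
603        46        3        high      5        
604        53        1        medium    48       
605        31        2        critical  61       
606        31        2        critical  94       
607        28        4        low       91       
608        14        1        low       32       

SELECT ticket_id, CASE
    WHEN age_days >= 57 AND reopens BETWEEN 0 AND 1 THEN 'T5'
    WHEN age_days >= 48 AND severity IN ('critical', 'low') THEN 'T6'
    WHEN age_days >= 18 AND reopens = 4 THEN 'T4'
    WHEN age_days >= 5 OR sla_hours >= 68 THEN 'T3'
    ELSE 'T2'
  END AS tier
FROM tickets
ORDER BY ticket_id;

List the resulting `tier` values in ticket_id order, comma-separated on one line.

T3, T3, T3, T3, T3, T3, T3, T4, T3

ticket_id=600: age_days >= 5 OR sla_hours >= 68 → T3
ticket_id=601: age_days >= 5 OR sla_hours >= 68 → T3
ticket_id=602: age_days >= 5 OR sla_hours >= 68 → T3
ticket_id=603: age_days >= 5 OR sla_hours >= 68 → T3
ticket_id=604: age_days >= 5 OR sla_hours >= 68 → T3
ticket_id=605: age_days >= 5 OR sla_hours >= 68 → T3
ticket_id=606: age_days >= 5 OR sla_hours >= 68 → T3
ticket_id=607: age_days >= 18 AND reopens = 4 → T4
ticket_id=608: age_days >= 5 OR sla_hours >= 68 → T3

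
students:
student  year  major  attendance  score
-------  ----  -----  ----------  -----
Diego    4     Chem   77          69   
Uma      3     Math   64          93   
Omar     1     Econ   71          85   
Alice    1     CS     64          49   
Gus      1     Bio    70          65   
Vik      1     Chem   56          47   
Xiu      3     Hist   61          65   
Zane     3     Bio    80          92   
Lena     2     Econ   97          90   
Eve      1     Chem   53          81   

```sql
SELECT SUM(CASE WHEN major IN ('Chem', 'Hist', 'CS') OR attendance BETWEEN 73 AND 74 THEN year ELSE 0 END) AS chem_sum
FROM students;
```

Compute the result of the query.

10

student=Diego: ✓ → 4
student=Uma: ✗
student=Omar: ✗
student=Alice: ✓ → 1
student=Gus: ✗
student=Vik: ✓ → 1
student=Xiu: ✓ → 3
student=Zane: ✗
student=Lena: ✗
student=Eve: ✓ → 1
chem_sum = 4 + 1 + 1 + 3 + 1 = 10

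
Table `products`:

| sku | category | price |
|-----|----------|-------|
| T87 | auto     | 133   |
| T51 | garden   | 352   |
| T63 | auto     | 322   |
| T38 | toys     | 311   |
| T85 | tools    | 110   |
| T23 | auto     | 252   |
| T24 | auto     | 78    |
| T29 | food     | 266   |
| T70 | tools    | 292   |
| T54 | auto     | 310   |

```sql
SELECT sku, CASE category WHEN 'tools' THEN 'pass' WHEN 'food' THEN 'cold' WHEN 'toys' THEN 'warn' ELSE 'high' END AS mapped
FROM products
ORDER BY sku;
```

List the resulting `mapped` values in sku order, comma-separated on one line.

sku=T23: ELSE → high
sku=T24: ELSE → high
sku=T29: category='food' → cold
sku=T38: category='toys' → warn
sku=T51: ELSE → high
sku=T54: ELSE → high
sku=T63: ELSE → high
sku=T70: category='tools' → pass
sku=T85: category='tools' → pass
sku=T87: ELSE → high

high, high, cold, warn, high, high, high, pass, pass, high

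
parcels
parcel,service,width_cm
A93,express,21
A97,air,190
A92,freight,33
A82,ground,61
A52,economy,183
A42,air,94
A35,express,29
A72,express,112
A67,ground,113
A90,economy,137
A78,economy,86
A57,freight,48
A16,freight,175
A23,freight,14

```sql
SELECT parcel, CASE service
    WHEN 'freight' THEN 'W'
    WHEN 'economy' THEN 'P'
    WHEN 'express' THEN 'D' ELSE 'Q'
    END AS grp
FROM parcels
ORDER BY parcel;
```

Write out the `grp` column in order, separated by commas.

parcel=A16: service='freight' → W
parcel=A23: service='freight' → W
parcel=A35: service='express' → D
parcel=A42: ELSE → Q
parcel=A52: service='economy' → P
parcel=A57: service='freight' → W
parcel=A67: ELSE → Q
parcel=A72: service='express' → D
parcel=A78: service='economy' → P
parcel=A82: ELSE → Q
parcel=A90: service='economy' → P
parcel=A92: service='freight' → W
parcel=A93: service='express' → D
parcel=A97: ELSE → Q

W, W, D, Q, P, W, Q, D, P, Q, P, W, D, Q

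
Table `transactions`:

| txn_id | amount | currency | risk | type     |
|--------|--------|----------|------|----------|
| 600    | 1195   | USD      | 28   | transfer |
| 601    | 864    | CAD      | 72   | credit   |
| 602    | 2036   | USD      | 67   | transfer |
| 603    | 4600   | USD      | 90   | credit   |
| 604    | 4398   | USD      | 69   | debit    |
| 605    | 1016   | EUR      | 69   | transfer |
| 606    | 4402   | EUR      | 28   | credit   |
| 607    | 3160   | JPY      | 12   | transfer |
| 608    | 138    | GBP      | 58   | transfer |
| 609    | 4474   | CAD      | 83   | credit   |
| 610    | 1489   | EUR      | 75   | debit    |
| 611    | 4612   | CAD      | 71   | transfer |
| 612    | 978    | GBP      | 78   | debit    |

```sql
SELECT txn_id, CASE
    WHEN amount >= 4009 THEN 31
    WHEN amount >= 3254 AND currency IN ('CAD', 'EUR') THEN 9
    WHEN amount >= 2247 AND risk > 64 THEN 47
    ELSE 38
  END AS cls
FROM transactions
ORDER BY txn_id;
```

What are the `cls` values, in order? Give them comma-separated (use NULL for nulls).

38, 38, 38, 31, 31, 38, 31, 38, 38, 31, 38, 31, 38

txn_id=600: ELSE → 38
txn_id=601: ELSE → 38
txn_id=602: ELSE → 38
txn_id=603: amount >= 4009 → 31
txn_id=604: amount >= 4009 → 31
txn_id=605: ELSE → 38
txn_id=606: amount >= 4009 → 31
txn_id=607: ELSE → 38
txn_id=608: ELSE → 38
txn_id=609: amount >= 4009 → 31
txn_id=610: ELSE → 38
txn_id=611: amount >= 4009 → 31
txn_id=612: ELSE → 38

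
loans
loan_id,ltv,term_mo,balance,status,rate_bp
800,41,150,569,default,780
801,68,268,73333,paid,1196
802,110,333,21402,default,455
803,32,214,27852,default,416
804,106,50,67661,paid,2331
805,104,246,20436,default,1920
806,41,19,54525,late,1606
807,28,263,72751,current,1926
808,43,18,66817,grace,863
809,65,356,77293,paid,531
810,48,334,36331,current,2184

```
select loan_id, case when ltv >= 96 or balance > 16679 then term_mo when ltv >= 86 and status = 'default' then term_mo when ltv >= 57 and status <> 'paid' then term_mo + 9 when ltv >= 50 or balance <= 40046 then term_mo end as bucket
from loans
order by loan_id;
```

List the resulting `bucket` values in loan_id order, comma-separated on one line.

loan_id=800: ltv >= 50 or balance <= 40046 → 150
loan_id=801: ltv >= 96 or balance > 16679 → 268
loan_id=802: ltv >= 96 or balance > 16679 → 333
loan_id=803: ltv >= 96 or balance > 16679 → 214
loan_id=804: ltv >= 96 or balance > 16679 → 50
loan_id=805: ltv >= 96 or balance > 16679 → 246
loan_id=806: ltv >= 96 or balance > 16679 → 19
loan_id=807: ltv >= 96 or balance > 16679 → 263
loan_id=808: ltv >= 96 or balance > 16679 → 18
loan_id=809: ltv >= 96 or balance > 16679 → 356
loan_id=810: ltv >= 96 or balance > 16679 → 334

150, 268, 333, 214, 50, 246, 19, 263, 18, 356, 334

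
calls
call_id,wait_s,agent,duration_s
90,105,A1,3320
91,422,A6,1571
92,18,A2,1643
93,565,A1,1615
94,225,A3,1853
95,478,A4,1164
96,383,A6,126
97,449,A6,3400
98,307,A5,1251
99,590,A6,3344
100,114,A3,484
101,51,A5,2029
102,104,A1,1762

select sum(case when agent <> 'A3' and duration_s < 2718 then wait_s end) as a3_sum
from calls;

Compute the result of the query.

2328

call_id=90: ✗
call_id=91: ✓ → 422
call_id=92: ✓ → 18
call_id=93: ✓ → 565
call_id=94: ✗
call_id=95: ✓ → 478
call_id=96: ✓ → 383
call_id=97: ✗
call_id=98: ✓ → 307
call_id=99: ✗
call_id=100: ✗
call_id=101: ✓ → 51
call_id=102: ✓ → 104
a3_sum = 422 + 18 + 565 + 478 + 383 + 307 + 51 + 104 = 2328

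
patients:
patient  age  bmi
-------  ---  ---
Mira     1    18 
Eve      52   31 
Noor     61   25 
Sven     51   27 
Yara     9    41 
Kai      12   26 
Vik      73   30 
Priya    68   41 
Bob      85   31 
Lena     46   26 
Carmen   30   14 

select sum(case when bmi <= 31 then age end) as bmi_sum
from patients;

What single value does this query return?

411

patient=Mira: ✓ → 1
patient=Eve: ✓ → 52
patient=Noor: ✓ → 61
patient=Sven: ✓ → 51
patient=Yara: ✗
patient=Kai: ✓ → 12
patient=Vik: ✓ → 73
patient=Priya: ✗
patient=Bob: ✓ → 85
patient=Lena: ✓ → 46
patient=Carmen: ✓ → 30
bmi_sum = 1 + 52 + 61 + 51 + 12 + 73 + 85 + 46 + 30 = 411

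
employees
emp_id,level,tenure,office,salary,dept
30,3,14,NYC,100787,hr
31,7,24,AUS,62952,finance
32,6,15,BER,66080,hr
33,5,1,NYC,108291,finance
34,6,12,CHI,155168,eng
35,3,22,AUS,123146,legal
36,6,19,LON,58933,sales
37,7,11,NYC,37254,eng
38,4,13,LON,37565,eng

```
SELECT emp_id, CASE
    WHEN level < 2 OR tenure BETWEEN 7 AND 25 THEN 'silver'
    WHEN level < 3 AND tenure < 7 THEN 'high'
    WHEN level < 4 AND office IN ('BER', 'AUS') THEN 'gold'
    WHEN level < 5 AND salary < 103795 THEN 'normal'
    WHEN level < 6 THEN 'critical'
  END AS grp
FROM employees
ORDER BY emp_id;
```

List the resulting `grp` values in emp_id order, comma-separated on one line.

emp_id=30: level < 2 OR tenure BETWEEN 7 AND 25 → silver
emp_id=31: level < 2 OR tenure BETWEEN 7 AND 25 → silver
emp_id=32: level < 2 OR tenure BETWEEN 7 AND 25 → silver
emp_id=33: level < 6 → critical
emp_id=34: level < 2 OR tenure BETWEEN 7 AND 25 → silver
emp_id=35: level < 2 OR tenure BETWEEN 7 AND 25 → silver
emp_id=36: level < 2 OR tenure BETWEEN 7 AND 25 → silver
emp_id=37: level < 2 OR tenure BETWEEN 7 AND 25 → silver
emp_id=38: level < 2 OR tenure BETWEEN 7 AND 25 → silver

silver, silver, silver, critical, silver, silver, silver, silver, silver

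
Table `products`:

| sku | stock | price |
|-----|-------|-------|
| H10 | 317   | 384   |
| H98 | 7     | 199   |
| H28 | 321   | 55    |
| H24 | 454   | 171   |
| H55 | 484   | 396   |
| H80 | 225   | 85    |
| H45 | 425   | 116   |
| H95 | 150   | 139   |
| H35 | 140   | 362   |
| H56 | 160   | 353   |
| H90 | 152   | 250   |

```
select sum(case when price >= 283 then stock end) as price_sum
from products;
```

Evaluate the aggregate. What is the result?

1101

sku=H10: ✓ → 317
sku=H98: ✗
sku=H28: ✗
sku=H24: ✗
sku=H55: ✓ → 484
sku=H80: ✗
sku=H45: ✗
sku=H95: ✗
sku=H35: ✓ → 140
sku=H56: ✓ → 160
sku=H90: ✗
price_sum = 317 + 484 + 140 + 160 = 1101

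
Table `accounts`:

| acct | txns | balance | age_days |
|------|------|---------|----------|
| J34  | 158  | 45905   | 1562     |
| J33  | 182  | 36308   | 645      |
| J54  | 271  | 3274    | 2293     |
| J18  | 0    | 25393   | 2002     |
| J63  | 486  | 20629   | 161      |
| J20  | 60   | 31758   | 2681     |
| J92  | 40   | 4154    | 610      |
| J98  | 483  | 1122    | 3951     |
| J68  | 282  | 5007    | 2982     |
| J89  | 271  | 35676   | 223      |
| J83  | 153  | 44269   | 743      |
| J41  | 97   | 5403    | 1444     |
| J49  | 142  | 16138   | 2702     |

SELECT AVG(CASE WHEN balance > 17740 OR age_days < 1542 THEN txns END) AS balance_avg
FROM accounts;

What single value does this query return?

acct=J34: ✓ → 158
acct=J33: ✓ → 182
acct=J54: ✗
acct=J18: ✓ → 0
acct=J63: ✓ → 486
acct=J20: ✓ → 60
acct=J92: ✓ → 40
acct=J98: ✗
acct=J68: ✗
acct=J89: ✓ → 271
acct=J83: ✓ → 153
acct=J41: ✓ → 97
acct=J49: ✗
balance_avg = (158 + 182 + 0 + 486 + 60 + 40 + 271 + 153 + 97) / 9 = 160.7777777778

160.7777777778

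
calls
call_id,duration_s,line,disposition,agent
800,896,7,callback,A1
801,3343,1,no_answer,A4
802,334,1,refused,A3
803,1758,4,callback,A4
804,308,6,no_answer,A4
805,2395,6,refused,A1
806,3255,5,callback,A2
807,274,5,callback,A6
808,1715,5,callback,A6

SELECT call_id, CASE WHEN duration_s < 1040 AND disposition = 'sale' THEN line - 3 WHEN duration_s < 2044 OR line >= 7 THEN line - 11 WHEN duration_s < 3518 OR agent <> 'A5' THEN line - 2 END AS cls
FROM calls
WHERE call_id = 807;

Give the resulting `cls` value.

call_id = 807: duration_s=274, line=5, disposition=callback, agent=A6.
duration_s < 1040 AND disposition = 'sale' → false
duration_s < 2044 OR line >= 7 → true → -6

-6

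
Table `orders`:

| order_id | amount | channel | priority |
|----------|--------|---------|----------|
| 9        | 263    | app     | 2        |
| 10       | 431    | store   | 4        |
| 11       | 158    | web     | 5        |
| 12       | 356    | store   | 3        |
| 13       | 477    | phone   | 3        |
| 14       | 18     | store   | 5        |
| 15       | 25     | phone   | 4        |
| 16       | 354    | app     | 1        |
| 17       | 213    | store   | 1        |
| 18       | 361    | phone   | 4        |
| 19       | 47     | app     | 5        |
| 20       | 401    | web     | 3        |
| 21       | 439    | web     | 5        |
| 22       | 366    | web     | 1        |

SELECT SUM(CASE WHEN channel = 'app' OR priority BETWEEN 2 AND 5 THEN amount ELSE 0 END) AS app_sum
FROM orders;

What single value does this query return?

3330

order_id=9: ✓ → 263
order_id=10: ✓ → 431
order_id=11: ✓ → 158
order_id=12: ✓ → 356
order_id=13: ✓ → 477
order_id=14: ✓ → 18
order_id=15: ✓ → 25
order_id=16: ✓ → 354
order_id=17: ✗
order_id=18: ✓ → 361
order_id=19: ✓ → 47
order_id=20: ✓ → 401
order_id=21: ✓ → 439
order_id=22: ✗
app_sum = 263 + 431 + 158 + 356 + 477 + 18 + 25 + 354 + 361 + 47 + 401 + 439 = 3330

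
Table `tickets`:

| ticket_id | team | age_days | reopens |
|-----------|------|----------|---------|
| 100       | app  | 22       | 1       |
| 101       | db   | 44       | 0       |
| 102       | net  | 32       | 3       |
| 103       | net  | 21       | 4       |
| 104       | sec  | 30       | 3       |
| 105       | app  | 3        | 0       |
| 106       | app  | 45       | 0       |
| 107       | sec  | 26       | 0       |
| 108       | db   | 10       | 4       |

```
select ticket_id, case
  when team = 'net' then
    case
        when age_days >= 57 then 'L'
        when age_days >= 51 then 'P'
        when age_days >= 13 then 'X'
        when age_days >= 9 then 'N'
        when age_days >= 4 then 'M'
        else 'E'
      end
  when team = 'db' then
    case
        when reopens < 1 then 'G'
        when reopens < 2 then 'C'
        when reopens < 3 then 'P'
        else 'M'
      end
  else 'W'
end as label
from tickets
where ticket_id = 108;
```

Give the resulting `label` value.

M

ticket_id = 108: team=db, age_days=10, reopens=4.
team='db' → inner[ELSE] → M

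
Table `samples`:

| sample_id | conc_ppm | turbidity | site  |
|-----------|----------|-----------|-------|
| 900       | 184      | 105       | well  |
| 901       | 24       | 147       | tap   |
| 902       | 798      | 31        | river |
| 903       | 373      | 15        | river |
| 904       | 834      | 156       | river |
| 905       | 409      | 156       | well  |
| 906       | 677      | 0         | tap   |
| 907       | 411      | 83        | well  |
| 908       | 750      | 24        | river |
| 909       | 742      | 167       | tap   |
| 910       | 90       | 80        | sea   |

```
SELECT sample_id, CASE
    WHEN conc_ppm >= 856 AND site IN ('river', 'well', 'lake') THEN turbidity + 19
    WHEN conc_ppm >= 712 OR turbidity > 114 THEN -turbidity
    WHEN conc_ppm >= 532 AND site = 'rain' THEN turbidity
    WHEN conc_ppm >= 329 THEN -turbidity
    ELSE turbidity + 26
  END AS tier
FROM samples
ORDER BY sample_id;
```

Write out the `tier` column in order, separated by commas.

131, -147, -31, -15, -156, -156, 0, -83, -24, -167, 106

sample_id=900: ELSE → 131
sample_id=901: conc_ppm >= 712 OR turbidity > 114 → -147
sample_id=902: conc_ppm >= 712 OR turbidity > 114 → -31
sample_id=903: conc_ppm >= 329 → -15
sample_id=904: conc_ppm >= 712 OR turbidity > 114 → -156
sample_id=905: conc_ppm >= 712 OR turbidity > 114 → -156
sample_id=906: conc_ppm >= 329 → 0
sample_id=907: conc_ppm >= 329 → -83
sample_id=908: conc_ppm >= 712 OR turbidity > 114 → -24
sample_id=909: conc_ppm >= 712 OR turbidity > 114 → -167
sample_id=910: ELSE → 106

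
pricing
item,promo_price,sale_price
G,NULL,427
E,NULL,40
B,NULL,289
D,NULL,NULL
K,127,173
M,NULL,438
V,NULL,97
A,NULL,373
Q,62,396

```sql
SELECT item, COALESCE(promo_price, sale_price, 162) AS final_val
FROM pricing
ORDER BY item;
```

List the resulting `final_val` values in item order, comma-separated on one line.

373, 289, 162, 40, 427, 127, 438, 62, 97

item=A: promo_price=NULL, sale_price=373 → 373
item=B: promo_price=NULL, sale_price=289 → 289
item=D: promo_price=NULL, sale_price=NULL, → literal 162 → 162
item=E: promo_price=NULL, sale_price=40 → 40
item=G: promo_price=NULL, sale_price=427 → 427
item=K: promo_price=127 → 127
item=M: promo_price=NULL, sale_price=438 → 438
item=Q: promo_price=62 → 62
item=V: promo_price=NULL, sale_price=97 → 97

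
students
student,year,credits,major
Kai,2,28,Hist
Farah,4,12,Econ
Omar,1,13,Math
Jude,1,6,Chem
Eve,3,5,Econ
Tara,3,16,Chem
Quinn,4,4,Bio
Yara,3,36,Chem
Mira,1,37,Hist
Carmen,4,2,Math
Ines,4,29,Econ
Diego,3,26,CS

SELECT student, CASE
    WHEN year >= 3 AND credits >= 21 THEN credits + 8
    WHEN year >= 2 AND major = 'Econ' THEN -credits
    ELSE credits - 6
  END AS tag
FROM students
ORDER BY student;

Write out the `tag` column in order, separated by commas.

-4, 34, -5, -12, 37, 0, 22, 31, 7, -2, 10, 44

student=Carmen: ELSE → -4
student=Diego: year >= 3 AND credits >= 21 → 34
student=Eve: year >= 2 AND major = 'Econ' → -5
student=Farah: year >= 2 AND major = 'Econ' → -12
student=Ines: year >= 3 AND credits >= 21 → 37
student=Jude: ELSE → 0
student=Kai: ELSE → 22
student=Mira: ELSE → 31
student=Omar: ELSE → 7
student=Quinn: ELSE → -2
student=Tara: ELSE → 10
student=Yara: year >= 3 AND credits >= 21 → 44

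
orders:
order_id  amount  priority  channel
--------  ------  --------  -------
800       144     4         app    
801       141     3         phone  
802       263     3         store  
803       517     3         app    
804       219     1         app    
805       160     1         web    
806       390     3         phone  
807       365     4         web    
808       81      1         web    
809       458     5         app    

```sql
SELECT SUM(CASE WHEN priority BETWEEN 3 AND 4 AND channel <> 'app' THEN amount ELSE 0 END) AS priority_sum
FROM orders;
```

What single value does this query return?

1159

order_id=800: ✗
order_id=801: ✓ → 141
order_id=802: ✓ → 263
order_id=803: ✗
order_id=804: ✗
order_id=805: ✗
order_id=806: ✓ → 390
order_id=807: ✓ → 365
order_id=808: ✗
order_id=809: ✗
priority_sum = 141 + 263 + 390 + 365 = 1159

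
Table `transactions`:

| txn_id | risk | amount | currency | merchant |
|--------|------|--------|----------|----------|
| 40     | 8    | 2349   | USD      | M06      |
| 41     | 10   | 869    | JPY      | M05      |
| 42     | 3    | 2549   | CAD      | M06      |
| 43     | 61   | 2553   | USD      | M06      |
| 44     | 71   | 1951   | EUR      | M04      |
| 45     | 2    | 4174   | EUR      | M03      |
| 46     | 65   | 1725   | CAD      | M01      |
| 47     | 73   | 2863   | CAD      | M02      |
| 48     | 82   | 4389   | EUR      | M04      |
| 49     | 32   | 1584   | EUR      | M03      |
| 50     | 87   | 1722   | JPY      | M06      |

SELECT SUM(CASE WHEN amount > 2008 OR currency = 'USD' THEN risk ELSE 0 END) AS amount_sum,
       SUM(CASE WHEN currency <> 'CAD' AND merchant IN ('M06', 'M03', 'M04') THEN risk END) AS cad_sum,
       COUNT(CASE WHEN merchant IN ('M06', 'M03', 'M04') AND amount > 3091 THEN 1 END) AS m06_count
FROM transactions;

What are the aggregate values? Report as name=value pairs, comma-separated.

amount_sum=229, cad_sum=343, m06_count=2

[amount_sum: amount > 2008 OR currency = 'USD']
txn_id=40: ✓ → 8
txn_id=41: ✗
txn_id=42: ✓ → 3
txn_id=43: ✓ → 61
txn_id=44: ✗
txn_id=45: ✓ → 2
txn_id=46: ✗
txn_id=47: ✓ → 73
txn_id=48: ✓ → 82
txn_id=49: ✗
txn_id=50: ✗
amount_sum = 8 + 3 + 61 + 2 + 73 + 82 = 229
—
[cad_sum: currency <> 'CAD' AND merchant IN ('M06', 'M03', 'M04')]
txn_id=40: ✓ → 8
txn_id=41: ✗
txn_id=42: ✗
txn_id=43: ✓ → 61
txn_id=44: ✓ → 71
txn_id=45: ✓ → 2
txn_id=46: ✗
txn_id=47: ✗
txn_id=48: ✓ → 82
txn_id=49: ✓ → 32
txn_id=50: ✓ → 87
cad_sum = 8 + 61 + 71 + 2 + 82 + 32 + 87 = 343
—
[m06_count: merchant IN ('M06', 'M03', 'M04') AND amount > 3091]
txn_id=40: ✗
txn_id=41: ✗
txn_id=42: ✗
txn_id=43: ✗
txn_id=44: ✗
txn_id=45: ✓ → 1
txn_id=46: ✗
txn_id=47: ✗
txn_id=48: ✓ → 1
txn_id=49: ✗
txn_id=50: ✗
m06_count = COUNT(1, 1) = 2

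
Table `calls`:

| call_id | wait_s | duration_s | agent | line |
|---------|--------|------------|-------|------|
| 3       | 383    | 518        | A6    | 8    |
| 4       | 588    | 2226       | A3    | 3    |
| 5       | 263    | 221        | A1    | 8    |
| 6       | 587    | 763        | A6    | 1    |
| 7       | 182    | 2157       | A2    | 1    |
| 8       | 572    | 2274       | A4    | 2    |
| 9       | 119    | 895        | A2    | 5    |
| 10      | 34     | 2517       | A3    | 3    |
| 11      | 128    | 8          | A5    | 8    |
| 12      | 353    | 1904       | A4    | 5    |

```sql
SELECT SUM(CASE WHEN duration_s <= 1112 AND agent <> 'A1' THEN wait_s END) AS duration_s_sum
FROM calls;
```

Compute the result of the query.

1217

call_id=3: ✓ → 383
call_id=4: ✗
call_id=5: ✗
call_id=6: ✓ → 587
call_id=7: ✗
call_id=8: ✗
call_id=9: ✓ → 119
call_id=10: ✗
call_id=11: ✓ → 128
call_id=12: ✗
duration_s_sum = 383 + 587 + 119 + 128 = 1217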